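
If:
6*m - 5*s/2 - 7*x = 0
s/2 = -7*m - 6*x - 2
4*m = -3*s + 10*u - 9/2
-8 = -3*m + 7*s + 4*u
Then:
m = -2275/6809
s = -8526/6809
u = -1615/27236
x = 1095/6809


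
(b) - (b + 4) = -4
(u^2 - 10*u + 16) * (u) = u^3 - 10*u^2 + 16*u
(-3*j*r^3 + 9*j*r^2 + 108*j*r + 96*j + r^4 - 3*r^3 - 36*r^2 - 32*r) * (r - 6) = -3*j*r^4 + 27*j*r^3 + 54*j*r^2 - 552*j*r - 576*j + r^5 - 9*r^4 - 18*r^3 + 184*r^2 + 192*r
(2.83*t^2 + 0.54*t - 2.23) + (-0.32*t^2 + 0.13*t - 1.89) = 2.51*t^2 + 0.67*t - 4.12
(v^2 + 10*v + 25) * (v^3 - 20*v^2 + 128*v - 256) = v^5 - 10*v^4 - 47*v^3 + 524*v^2 + 640*v - 6400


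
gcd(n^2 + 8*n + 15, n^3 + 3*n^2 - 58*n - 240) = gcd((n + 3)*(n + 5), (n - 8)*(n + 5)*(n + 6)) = n + 5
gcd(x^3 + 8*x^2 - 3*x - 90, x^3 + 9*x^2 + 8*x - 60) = x^2 + 11*x + 30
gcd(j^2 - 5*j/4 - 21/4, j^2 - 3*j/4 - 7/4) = 1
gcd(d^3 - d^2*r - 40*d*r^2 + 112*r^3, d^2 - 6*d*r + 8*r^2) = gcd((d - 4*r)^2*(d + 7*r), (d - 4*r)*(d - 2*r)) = -d + 4*r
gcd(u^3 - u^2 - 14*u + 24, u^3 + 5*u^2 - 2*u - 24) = u^2 + 2*u - 8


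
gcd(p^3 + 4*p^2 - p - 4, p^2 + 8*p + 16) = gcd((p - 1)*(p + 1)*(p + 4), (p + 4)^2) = p + 4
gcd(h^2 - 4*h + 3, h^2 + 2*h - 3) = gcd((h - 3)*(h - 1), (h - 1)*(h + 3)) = h - 1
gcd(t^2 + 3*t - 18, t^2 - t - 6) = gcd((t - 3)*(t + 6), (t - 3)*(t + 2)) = t - 3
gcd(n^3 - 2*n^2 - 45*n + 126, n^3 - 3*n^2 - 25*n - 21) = 1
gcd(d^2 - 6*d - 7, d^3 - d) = d + 1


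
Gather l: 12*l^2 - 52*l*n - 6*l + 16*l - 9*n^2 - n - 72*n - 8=12*l^2 + l*(10 - 52*n) - 9*n^2 - 73*n - 8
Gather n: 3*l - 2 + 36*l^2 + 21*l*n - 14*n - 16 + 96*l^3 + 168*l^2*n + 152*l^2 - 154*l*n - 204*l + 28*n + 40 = 96*l^3 + 188*l^2 - 201*l + n*(168*l^2 - 133*l + 14) + 22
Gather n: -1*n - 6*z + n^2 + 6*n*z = n^2 + n*(6*z - 1) - 6*z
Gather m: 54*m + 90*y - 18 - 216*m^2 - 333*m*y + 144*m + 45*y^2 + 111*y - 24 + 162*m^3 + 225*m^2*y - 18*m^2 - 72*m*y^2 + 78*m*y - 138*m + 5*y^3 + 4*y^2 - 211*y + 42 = 162*m^3 + m^2*(225*y - 234) + m*(-72*y^2 - 255*y + 60) + 5*y^3 + 49*y^2 - 10*y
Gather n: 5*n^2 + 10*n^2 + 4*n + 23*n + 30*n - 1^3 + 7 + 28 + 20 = 15*n^2 + 57*n + 54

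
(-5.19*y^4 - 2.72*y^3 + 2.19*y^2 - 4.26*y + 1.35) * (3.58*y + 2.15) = -18.5802*y^5 - 20.8961*y^4 + 1.9922*y^3 - 10.5423*y^2 - 4.326*y + 2.9025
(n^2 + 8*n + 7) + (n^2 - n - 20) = 2*n^2 + 7*n - 13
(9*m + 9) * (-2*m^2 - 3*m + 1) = -18*m^3 - 45*m^2 - 18*m + 9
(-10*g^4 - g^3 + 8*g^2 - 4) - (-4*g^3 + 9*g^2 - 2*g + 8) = -10*g^4 + 3*g^3 - g^2 + 2*g - 12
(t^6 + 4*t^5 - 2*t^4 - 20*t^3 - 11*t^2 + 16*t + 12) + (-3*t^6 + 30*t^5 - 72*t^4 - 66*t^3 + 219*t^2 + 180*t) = -2*t^6 + 34*t^5 - 74*t^4 - 86*t^3 + 208*t^2 + 196*t + 12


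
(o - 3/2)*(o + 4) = o^2 + 5*o/2 - 6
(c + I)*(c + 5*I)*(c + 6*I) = c^3 + 12*I*c^2 - 41*c - 30*I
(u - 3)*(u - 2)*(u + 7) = u^3 + 2*u^2 - 29*u + 42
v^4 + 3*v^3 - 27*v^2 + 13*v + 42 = (v - 3)*(v - 2)*(v + 1)*(v + 7)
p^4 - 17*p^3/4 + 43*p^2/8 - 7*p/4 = p*(p - 2)*(p - 7/4)*(p - 1/2)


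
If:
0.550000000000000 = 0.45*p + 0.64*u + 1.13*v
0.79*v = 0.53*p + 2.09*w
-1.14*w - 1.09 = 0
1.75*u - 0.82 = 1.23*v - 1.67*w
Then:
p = 2.43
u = 0.75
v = -0.90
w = -0.96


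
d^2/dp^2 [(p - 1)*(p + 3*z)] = 2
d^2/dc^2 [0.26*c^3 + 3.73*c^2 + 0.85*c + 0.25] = 1.56*c + 7.46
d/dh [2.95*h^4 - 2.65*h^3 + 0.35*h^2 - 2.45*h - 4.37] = 11.8*h^3 - 7.95*h^2 + 0.7*h - 2.45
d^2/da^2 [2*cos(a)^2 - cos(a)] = cos(a) - 4*cos(2*a)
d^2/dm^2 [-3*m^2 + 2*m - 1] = -6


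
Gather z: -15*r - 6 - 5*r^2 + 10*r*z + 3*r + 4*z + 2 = -5*r^2 - 12*r + z*(10*r + 4) - 4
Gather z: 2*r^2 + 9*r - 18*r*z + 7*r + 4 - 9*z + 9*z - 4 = 2*r^2 - 18*r*z + 16*r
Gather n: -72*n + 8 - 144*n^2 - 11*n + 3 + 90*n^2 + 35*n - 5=-54*n^2 - 48*n + 6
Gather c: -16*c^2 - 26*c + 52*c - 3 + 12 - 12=-16*c^2 + 26*c - 3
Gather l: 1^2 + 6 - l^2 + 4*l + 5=-l^2 + 4*l + 12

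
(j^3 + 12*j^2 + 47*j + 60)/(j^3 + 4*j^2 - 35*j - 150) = (j^2 + 7*j + 12)/(j^2 - j - 30)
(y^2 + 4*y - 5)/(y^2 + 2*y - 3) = (y + 5)/(y + 3)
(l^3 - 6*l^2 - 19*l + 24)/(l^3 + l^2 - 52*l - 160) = (l^2 + 2*l - 3)/(l^2 + 9*l + 20)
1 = 1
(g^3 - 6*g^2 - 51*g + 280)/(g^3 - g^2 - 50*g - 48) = (g^2 + 2*g - 35)/(g^2 + 7*g + 6)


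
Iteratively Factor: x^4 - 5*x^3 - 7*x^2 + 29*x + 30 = (x + 2)*(x^3 - 7*x^2 + 7*x + 15) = (x + 1)*(x + 2)*(x^2 - 8*x + 15) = (x - 3)*(x + 1)*(x + 2)*(x - 5)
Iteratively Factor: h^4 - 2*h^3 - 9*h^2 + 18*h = (h - 3)*(h^3 + h^2 - 6*h) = (h - 3)*(h + 3)*(h^2 - 2*h) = h*(h - 3)*(h + 3)*(h - 2)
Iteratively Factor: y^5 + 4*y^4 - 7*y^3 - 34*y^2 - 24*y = (y + 2)*(y^4 + 2*y^3 - 11*y^2 - 12*y) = (y + 2)*(y + 4)*(y^3 - 2*y^2 - 3*y) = y*(y + 2)*(y + 4)*(y^2 - 2*y - 3) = y*(y + 1)*(y + 2)*(y + 4)*(y - 3)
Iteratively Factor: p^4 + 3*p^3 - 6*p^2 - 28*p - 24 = (p + 2)*(p^3 + p^2 - 8*p - 12) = (p - 3)*(p + 2)*(p^2 + 4*p + 4) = (p - 3)*(p + 2)^2*(p + 2)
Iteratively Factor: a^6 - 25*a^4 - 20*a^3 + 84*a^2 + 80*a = (a + 2)*(a^5 - 2*a^4 - 21*a^3 + 22*a^2 + 40*a) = (a - 2)*(a + 2)*(a^4 - 21*a^2 - 20*a) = (a - 2)*(a + 1)*(a + 2)*(a^3 - a^2 - 20*a) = a*(a - 2)*(a + 1)*(a + 2)*(a^2 - a - 20) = a*(a - 5)*(a - 2)*(a + 1)*(a + 2)*(a + 4)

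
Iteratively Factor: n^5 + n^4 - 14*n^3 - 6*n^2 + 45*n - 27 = (n + 3)*(n^4 - 2*n^3 - 8*n^2 + 18*n - 9) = (n - 1)*(n + 3)*(n^3 - n^2 - 9*n + 9) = (n - 1)*(n + 3)^2*(n^2 - 4*n + 3) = (n - 1)^2*(n + 3)^2*(n - 3)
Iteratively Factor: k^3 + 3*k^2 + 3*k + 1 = (k + 1)*(k^2 + 2*k + 1) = (k + 1)^2*(k + 1)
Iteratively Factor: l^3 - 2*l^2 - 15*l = (l)*(l^2 - 2*l - 15) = l*(l - 5)*(l + 3)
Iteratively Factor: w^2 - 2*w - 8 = (w - 4)*(w + 2)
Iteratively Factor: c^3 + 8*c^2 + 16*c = (c + 4)*(c^2 + 4*c) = (c + 4)^2*(c)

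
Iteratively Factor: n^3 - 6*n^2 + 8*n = (n)*(n^2 - 6*n + 8) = n*(n - 2)*(n - 4)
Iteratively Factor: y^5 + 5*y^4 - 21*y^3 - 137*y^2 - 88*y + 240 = (y + 3)*(y^4 + 2*y^3 - 27*y^2 - 56*y + 80) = (y - 1)*(y + 3)*(y^3 + 3*y^2 - 24*y - 80) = (y - 1)*(y + 3)*(y + 4)*(y^2 - y - 20) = (y - 5)*(y - 1)*(y + 3)*(y + 4)*(y + 4)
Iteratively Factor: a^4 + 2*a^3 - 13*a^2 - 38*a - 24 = (a - 4)*(a^3 + 6*a^2 + 11*a + 6) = (a - 4)*(a + 3)*(a^2 + 3*a + 2) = (a - 4)*(a + 2)*(a + 3)*(a + 1)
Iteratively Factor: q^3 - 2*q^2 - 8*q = (q - 4)*(q^2 + 2*q) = q*(q - 4)*(q + 2)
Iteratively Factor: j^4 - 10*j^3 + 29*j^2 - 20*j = (j)*(j^3 - 10*j^2 + 29*j - 20) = j*(j - 4)*(j^2 - 6*j + 5) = j*(j - 4)*(j - 1)*(j - 5)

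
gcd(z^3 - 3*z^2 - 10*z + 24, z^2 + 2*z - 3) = z + 3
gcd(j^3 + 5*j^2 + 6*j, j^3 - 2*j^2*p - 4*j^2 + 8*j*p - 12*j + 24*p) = j + 2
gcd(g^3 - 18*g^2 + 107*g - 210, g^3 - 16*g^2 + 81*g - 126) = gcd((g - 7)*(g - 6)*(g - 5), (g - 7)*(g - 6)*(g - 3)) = g^2 - 13*g + 42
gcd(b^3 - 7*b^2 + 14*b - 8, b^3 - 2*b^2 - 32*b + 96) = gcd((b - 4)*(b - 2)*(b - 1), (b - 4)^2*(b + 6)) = b - 4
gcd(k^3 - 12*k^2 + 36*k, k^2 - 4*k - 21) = 1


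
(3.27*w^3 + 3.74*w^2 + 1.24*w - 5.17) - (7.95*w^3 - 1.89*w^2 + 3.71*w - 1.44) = -4.68*w^3 + 5.63*w^2 - 2.47*w - 3.73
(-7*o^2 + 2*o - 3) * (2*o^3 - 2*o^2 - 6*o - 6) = -14*o^5 + 18*o^4 + 32*o^3 + 36*o^2 + 6*o + 18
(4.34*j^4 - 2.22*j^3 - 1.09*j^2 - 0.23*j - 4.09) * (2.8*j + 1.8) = 12.152*j^5 + 1.596*j^4 - 7.048*j^3 - 2.606*j^2 - 11.866*j - 7.362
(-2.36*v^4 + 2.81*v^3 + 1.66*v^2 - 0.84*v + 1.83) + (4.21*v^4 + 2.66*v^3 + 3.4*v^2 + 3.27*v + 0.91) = 1.85*v^4 + 5.47*v^3 + 5.06*v^2 + 2.43*v + 2.74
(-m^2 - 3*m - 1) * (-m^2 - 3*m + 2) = m^4 + 6*m^3 + 8*m^2 - 3*m - 2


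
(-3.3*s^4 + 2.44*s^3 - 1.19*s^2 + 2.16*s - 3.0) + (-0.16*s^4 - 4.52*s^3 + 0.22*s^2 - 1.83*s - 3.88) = -3.46*s^4 - 2.08*s^3 - 0.97*s^2 + 0.33*s - 6.88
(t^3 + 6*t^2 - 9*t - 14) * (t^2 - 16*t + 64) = t^5 - 10*t^4 - 41*t^3 + 514*t^2 - 352*t - 896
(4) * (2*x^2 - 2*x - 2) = 8*x^2 - 8*x - 8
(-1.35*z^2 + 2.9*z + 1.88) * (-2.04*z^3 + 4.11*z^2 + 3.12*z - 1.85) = 2.754*z^5 - 11.4645*z^4 + 3.8718*z^3 + 19.2723*z^2 + 0.500599999999999*z - 3.478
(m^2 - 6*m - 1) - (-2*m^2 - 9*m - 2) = 3*m^2 + 3*m + 1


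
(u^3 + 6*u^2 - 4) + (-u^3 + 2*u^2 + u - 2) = 8*u^2 + u - 6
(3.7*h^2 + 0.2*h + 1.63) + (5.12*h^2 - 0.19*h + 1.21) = 8.82*h^2 + 0.01*h + 2.84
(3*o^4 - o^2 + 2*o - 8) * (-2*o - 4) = -6*o^5 - 12*o^4 + 2*o^3 + 8*o + 32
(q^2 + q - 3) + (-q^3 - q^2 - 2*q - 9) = -q^3 - q - 12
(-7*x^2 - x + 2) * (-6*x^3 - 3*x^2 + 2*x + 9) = 42*x^5 + 27*x^4 - 23*x^3 - 71*x^2 - 5*x + 18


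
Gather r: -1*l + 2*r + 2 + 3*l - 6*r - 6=2*l - 4*r - 4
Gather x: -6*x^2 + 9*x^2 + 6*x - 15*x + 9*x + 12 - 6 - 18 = 3*x^2 - 12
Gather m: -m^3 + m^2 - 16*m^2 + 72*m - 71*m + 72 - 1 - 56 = -m^3 - 15*m^2 + m + 15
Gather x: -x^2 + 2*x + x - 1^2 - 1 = -x^2 + 3*x - 2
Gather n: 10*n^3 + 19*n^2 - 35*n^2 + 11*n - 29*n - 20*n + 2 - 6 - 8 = 10*n^3 - 16*n^2 - 38*n - 12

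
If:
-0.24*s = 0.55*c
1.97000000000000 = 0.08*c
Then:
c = 24.62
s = -56.43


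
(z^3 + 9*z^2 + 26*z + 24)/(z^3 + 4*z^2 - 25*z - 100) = (z^2 + 5*z + 6)/(z^2 - 25)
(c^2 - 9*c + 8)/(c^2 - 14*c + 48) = (c - 1)/(c - 6)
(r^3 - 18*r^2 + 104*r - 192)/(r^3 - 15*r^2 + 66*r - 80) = (r^2 - 10*r + 24)/(r^2 - 7*r + 10)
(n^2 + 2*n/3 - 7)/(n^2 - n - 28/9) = 3*(n + 3)/(3*n + 4)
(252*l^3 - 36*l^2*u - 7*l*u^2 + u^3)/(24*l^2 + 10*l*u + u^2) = (42*l^2 - 13*l*u + u^2)/(4*l + u)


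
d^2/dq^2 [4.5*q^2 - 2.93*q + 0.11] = 9.00000000000000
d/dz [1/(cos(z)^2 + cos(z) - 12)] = (2*cos(z) + 1)*sin(z)/(cos(z)^2 + cos(z) - 12)^2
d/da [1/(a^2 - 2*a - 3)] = 2*(1 - a)/(-a^2 + 2*a + 3)^2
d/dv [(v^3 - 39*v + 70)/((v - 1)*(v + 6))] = (v^4 + 10*v^3 + 21*v^2 - 140*v - 116)/(v^4 + 10*v^3 + 13*v^2 - 60*v + 36)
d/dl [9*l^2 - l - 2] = 18*l - 1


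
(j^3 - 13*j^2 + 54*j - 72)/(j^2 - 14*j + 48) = (j^2 - 7*j + 12)/(j - 8)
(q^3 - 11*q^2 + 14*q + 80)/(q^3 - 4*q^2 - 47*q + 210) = (q^2 - 6*q - 16)/(q^2 + q - 42)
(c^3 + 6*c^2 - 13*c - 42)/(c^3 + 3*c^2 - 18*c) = (c^2 + 9*c + 14)/(c*(c + 6))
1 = 1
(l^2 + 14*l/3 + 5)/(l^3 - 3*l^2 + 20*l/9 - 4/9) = 3*(3*l^2 + 14*l + 15)/(9*l^3 - 27*l^2 + 20*l - 4)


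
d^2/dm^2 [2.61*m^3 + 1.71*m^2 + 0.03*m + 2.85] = 15.66*m + 3.42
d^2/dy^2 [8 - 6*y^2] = -12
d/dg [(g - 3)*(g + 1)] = 2*g - 2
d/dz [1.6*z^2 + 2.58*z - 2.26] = 3.2*z + 2.58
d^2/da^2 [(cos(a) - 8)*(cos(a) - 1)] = 9*cos(a) - 2*cos(2*a)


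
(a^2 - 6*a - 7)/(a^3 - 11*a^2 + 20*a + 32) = (a - 7)/(a^2 - 12*a + 32)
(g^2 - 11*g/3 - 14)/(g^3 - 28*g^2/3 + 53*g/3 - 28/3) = (3*g^2 - 11*g - 42)/(3*g^3 - 28*g^2 + 53*g - 28)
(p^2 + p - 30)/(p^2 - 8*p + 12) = (p^2 + p - 30)/(p^2 - 8*p + 12)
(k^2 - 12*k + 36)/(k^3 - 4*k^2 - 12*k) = (k - 6)/(k*(k + 2))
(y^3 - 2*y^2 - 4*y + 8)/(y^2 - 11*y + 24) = (y^3 - 2*y^2 - 4*y + 8)/(y^2 - 11*y + 24)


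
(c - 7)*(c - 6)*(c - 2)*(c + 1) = c^4 - 14*c^3 + 53*c^2 - 16*c - 84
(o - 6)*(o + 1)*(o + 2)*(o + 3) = o^4 - 25*o^2 - 60*o - 36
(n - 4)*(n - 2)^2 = n^3 - 8*n^2 + 20*n - 16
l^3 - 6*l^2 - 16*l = l*(l - 8)*(l + 2)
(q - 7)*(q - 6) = q^2 - 13*q + 42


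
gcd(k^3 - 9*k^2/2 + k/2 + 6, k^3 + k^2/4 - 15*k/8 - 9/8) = k^2 - k/2 - 3/2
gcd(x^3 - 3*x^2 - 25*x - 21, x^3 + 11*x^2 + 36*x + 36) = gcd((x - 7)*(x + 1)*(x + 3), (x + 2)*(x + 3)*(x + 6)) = x + 3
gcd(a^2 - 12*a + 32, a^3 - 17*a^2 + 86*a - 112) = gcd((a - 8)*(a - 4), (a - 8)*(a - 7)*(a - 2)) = a - 8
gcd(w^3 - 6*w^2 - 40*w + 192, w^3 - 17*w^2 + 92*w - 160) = w^2 - 12*w + 32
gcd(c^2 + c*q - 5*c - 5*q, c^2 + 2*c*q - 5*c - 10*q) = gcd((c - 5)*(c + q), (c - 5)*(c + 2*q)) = c - 5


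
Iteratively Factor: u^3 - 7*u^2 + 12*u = (u - 3)*(u^2 - 4*u) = (u - 4)*(u - 3)*(u)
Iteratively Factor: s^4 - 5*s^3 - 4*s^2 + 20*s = (s - 2)*(s^3 - 3*s^2 - 10*s) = (s - 5)*(s - 2)*(s^2 + 2*s) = (s - 5)*(s - 2)*(s + 2)*(s)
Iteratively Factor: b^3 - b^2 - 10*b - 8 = (b - 4)*(b^2 + 3*b + 2) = (b - 4)*(b + 1)*(b + 2)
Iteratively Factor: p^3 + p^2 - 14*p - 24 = (p + 3)*(p^2 - 2*p - 8) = (p - 4)*(p + 3)*(p + 2)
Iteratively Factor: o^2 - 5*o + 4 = (o - 1)*(o - 4)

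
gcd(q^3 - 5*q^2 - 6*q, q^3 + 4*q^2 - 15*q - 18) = q + 1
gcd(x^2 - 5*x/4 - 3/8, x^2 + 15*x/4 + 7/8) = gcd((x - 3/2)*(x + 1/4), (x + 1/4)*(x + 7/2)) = x + 1/4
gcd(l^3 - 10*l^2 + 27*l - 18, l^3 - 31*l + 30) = l - 1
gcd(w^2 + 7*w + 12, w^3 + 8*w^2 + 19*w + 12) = w^2 + 7*w + 12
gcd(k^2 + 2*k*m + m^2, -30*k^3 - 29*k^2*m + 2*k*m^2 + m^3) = k + m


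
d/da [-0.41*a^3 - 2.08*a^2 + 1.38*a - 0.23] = -1.23*a^2 - 4.16*a + 1.38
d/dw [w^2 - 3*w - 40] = 2*w - 3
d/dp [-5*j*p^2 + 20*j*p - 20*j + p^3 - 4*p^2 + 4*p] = -10*j*p + 20*j + 3*p^2 - 8*p + 4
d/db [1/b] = -1/b^2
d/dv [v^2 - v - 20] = 2*v - 1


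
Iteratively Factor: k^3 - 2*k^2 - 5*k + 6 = (k - 1)*(k^2 - k - 6) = (k - 3)*(k - 1)*(k + 2)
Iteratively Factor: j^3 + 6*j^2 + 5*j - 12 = (j + 3)*(j^2 + 3*j - 4) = (j - 1)*(j + 3)*(j + 4)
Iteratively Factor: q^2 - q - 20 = (q - 5)*(q + 4)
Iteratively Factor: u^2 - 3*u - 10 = (u + 2)*(u - 5)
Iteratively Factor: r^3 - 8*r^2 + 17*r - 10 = (r - 1)*(r^2 - 7*r + 10) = (r - 2)*(r - 1)*(r - 5)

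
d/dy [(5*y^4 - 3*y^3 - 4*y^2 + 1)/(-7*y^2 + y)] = (-70*y^5 + 36*y^4 - 6*y^3 - 4*y^2 + 14*y - 1)/(y^2*(49*y^2 - 14*y + 1))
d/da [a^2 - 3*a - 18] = 2*a - 3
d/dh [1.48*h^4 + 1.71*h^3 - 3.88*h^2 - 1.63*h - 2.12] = 5.92*h^3 + 5.13*h^2 - 7.76*h - 1.63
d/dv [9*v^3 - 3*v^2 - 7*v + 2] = 27*v^2 - 6*v - 7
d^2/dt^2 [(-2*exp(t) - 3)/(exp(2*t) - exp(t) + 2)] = (-2*exp(4*t) - 14*exp(3*t) + 33*exp(2*t) + 17*exp(t) - 14)*exp(t)/(exp(6*t) - 3*exp(5*t) + 9*exp(4*t) - 13*exp(3*t) + 18*exp(2*t) - 12*exp(t) + 8)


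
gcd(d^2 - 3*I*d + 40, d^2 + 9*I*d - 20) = d + 5*I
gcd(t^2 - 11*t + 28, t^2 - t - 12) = t - 4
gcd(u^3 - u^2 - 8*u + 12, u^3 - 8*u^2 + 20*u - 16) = u^2 - 4*u + 4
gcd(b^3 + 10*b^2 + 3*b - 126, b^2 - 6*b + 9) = b - 3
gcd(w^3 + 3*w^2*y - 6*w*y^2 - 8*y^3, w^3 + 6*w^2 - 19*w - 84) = 1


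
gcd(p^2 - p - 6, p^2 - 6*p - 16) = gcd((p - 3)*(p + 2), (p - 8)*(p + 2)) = p + 2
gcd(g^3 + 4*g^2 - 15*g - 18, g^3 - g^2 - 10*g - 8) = g + 1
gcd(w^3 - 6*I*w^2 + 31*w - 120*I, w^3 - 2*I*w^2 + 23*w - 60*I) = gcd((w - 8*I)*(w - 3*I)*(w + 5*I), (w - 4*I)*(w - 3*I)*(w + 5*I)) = w^2 + 2*I*w + 15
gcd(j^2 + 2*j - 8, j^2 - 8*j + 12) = j - 2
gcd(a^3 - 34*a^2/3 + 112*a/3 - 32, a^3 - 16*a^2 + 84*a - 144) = a^2 - 10*a + 24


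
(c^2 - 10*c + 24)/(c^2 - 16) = (c - 6)/(c + 4)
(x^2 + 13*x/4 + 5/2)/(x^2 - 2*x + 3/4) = (4*x^2 + 13*x + 10)/(4*x^2 - 8*x + 3)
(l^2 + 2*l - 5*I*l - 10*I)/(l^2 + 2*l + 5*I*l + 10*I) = (l - 5*I)/(l + 5*I)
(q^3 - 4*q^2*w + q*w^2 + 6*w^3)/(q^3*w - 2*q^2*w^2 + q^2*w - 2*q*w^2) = (q^2 - 2*q*w - 3*w^2)/(q*w*(q + 1))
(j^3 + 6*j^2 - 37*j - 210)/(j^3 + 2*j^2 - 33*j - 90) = (j + 7)/(j + 3)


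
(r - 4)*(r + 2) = r^2 - 2*r - 8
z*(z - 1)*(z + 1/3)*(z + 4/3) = z^4 + 2*z^3/3 - 11*z^2/9 - 4*z/9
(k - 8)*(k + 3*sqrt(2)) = k^2 - 8*k + 3*sqrt(2)*k - 24*sqrt(2)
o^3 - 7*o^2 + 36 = (o - 6)*(o - 3)*(o + 2)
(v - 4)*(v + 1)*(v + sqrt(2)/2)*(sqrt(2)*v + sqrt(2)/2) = sqrt(2)*v^4 - 5*sqrt(2)*v^3/2 + v^3 - 11*sqrt(2)*v^2/2 - 5*v^2/2 - 11*v/2 - 2*sqrt(2)*v - 2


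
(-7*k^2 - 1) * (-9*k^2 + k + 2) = 63*k^4 - 7*k^3 - 5*k^2 - k - 2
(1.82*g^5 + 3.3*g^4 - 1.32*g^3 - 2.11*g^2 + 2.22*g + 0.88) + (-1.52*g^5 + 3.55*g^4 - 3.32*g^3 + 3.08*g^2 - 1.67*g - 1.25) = 0.3*g^5 + 6.85*g^4 - 4.64*g^3 + 0.97*g^2 + 0.55*g - 0.37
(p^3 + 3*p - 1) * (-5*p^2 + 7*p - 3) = -5*p^5 + 7*p^4 - 18*p^3 + 26*p^2 - 16*p + 3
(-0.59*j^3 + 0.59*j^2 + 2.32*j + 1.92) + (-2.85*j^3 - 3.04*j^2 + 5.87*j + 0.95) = -3.44*j^3 - 2.45*j^2 + 8.19*j + 2.87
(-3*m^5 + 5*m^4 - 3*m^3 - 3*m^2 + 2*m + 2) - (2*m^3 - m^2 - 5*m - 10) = -3*m^5 + 5*m^4 - 5*m^3 - 2*m^2 + 7*m + 12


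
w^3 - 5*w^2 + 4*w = w*(w - 4)*(w - 1)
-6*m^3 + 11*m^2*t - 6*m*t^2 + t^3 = (-3*m + t)*(-2*m + t)*(-m + t)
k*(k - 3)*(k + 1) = k^3 - 2*k^2 - 3*k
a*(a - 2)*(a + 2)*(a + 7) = a^4 + 7*a^3 - 4*a^2 - 28*a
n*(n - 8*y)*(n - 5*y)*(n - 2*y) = n^4 - 15*n^3*y + 66*n^2*y^2 - 80*n*y^3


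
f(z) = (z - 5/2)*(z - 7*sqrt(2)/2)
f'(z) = 2*z - 7*sqrt(2)/2 - 5/2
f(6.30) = 5.13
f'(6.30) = 5.15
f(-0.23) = 14.14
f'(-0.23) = -7.91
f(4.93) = -0.05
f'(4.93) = 2.41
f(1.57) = 3.14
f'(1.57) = -4.31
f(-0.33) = 14.94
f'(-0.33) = -8.11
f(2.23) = 0.73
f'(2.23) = -2.99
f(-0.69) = 17.99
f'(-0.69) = -8.83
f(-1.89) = 30.03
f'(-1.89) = -11.23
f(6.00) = 3.68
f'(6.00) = 4.55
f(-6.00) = 93.07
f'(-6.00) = -19.45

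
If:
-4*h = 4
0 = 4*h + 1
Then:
No Solution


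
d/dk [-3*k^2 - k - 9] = -6*k - 1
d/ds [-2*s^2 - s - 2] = -4*s - 1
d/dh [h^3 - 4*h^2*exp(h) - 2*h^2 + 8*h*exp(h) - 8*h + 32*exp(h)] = -4*h^2*exp(h) + 3*h^2 - 4*h + 40*exp(h) - 8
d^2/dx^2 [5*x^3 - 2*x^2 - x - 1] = 30*x - 4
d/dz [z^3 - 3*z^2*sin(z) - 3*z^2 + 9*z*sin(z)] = -3*z^2*cos(z) + 3*z^2 - 6*z*sin(z) + 9*z*cos(z) - 6*z + 9*sin(z)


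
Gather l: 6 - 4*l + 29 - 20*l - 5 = 30 - 24*l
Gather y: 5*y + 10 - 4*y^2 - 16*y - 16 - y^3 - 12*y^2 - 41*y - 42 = -y^3 - 16*y^2 - 52*y - 48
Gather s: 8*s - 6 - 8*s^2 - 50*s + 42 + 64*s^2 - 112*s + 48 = 56*s^2 - 154*s + 84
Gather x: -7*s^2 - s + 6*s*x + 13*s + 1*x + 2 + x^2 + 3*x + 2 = -7*s^2 + 12*s + x^2 + x*(6*s + 4) + 4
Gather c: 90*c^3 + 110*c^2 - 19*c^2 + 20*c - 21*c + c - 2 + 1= 90*c^3 + 91*c^2 - 1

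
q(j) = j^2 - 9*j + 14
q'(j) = 2*j - 9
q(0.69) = 8.27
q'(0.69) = -7.62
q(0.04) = 13.64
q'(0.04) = -8.92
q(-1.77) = 33.06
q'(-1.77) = -12.54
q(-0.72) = 21.00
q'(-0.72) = -10.44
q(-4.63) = 77.11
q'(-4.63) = -18.26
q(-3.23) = 53.50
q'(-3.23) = -15.46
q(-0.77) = 21.52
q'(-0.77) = -10.54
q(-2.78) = 46.75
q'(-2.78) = -14.56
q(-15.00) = 374.00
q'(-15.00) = -39.00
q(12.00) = 50.00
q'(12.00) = 15.00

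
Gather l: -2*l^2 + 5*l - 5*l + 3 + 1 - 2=2 - 2*l^2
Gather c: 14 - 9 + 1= 6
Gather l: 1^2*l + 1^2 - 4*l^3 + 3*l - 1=-4*l^3 + 4*l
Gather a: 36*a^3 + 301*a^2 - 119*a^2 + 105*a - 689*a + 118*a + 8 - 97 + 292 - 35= 36*a^3 + 182*a^2 - 466*a + 168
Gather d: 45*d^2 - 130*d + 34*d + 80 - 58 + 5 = 45*d^2 - 96*d + 27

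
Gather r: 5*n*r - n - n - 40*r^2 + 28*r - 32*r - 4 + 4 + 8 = -2*n - 40*r^2 + r*(5*n - 4) + 8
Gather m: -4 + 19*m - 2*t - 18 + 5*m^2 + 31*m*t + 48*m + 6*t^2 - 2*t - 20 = 5*m^2 + m*(31*t + 67) + 6*t^2 - 4*t - 42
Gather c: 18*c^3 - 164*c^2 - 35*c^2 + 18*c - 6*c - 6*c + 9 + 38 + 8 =18*c^3 - 199*c^2 + 6*c + 55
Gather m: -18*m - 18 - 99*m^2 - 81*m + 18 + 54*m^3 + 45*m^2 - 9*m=54*m^3 - 54*m^2 - 108*m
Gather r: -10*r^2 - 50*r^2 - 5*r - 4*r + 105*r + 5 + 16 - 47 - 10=-60*r^2 + 96*r - 36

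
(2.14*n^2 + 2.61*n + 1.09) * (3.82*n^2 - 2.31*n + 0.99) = 8.1748*n^4 + 5.0268*n^3 + 0.253300000000001*n^2 + 0.0659999999999998*n + 1.0791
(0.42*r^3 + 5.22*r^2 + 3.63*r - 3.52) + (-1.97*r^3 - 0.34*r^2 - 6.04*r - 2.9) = -1.55*r^3 + 4.88*r^2 - 2.41*r - 6.42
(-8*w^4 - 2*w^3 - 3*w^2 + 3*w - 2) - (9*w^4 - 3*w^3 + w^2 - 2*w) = -17*w^4 + w^3 - 4*w^2 + 5*w - 2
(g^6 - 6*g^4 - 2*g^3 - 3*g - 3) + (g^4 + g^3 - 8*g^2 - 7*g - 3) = g^6 - 5*g^4 - g^3 - 8*g^2 - 10*g - 6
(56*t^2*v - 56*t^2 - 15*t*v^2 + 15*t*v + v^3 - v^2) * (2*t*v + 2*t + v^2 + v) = 112*t^3*v^2 - 112*t^3 + 26*t^2*v^3 - 26*t^2*v - 13*t*v^4 + 13*t*v^2 + v^5 - v^3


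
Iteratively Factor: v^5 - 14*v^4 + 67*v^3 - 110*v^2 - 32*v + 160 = (v - 4)*(v^4 - 10*v^3 + 27*v^2 - 2*v - 40) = (v - 4)^2*(v^3 - 6*v^2 + 3*v + 10) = (v - 5)*(v - 4)^2*(v^2 - v - 2) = (v - 5)*(v - 4)^2*(v + 1)*(v - 2)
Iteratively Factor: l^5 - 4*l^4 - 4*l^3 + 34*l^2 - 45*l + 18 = (l - 2)*(l^4 - 2*l^3 - 8*l^2 + 18*l - 9) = (l - 3)*(l - 2)*(l^3 + l^2 - 5*l + 3) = (l - 3)*(l - 2)*(l - 1)*(l^2 + 2*l - 3) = (l - 3)*(l - 2)*(l - 1)*(l + 3)*(l - 1)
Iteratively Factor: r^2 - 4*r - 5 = (r - 5)*(r + 1)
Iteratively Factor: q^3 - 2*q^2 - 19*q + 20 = (q - 5)*(q^2 + 3*q - 4) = (q - 5)*(q - 1)*(q + 4)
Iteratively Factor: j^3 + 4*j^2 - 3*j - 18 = (j + 3)*(j^2 + j - 6) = (j - 2)*(j + 3)*(j + 3)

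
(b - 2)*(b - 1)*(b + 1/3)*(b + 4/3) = b^4 - 4*b^3/3 - 23*b^2/9 + 2*b + 8/9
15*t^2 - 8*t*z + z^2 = (-5*t + z)*(-3*t + z)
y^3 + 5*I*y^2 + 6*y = y*(y - I)*(y + 6*I)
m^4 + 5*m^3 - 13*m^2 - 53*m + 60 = (m - 3)*(m - 1)*(m + 4)*(m + 5)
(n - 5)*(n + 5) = n^2 - 25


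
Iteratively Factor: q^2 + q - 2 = (q - 1)*(q + 2)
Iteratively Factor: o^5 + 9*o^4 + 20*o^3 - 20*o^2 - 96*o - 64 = (o + 4)*(o^4 + 5*o^3 - 20*o - 16) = (o + 2)*(o + 4)*(o^3 + 3*o^2 - 6*o - 8) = (o + 2)*(o + 4)^2*(o^2 - o - 2) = (o + 1)*(o + 2)*(o + 4)^2*(o - 2)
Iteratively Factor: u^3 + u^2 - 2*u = (u - 1)*(u^2 + 2*u) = (u - 1)*(u + 2)*(u)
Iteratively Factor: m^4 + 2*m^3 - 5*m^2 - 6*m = (m)*(m^3 + 2*m^2 - 5*m - 6) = m*(m + 3)*(m^2 - m - 2) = m*(m + 1)*(m + 3)*(m - 2)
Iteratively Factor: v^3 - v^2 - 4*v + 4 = (v - 1)*(v^2 - 4) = (v - 1)*(v + 2)*(v - 2)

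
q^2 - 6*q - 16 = (q - 8)*(q + 2)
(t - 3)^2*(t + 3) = t^3 - 3*t^2 - 9*t + 27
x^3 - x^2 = x^2*(x - 1)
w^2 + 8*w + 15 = (w + 3)*(w + 5)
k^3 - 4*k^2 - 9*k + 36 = (k - 4)*(k - 3)*(k + 3)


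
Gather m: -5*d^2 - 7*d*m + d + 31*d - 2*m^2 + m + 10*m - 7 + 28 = -5*d^2 + 32*d - 2*m^2 + m*(11 - 7*d) + 21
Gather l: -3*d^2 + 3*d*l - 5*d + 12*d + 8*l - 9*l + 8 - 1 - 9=-3*d^2 + 7*d + l*(3*d - 1) - 2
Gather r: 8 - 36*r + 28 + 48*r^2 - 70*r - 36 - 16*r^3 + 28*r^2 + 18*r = -16*r^3 + 76*r^2 - 88*r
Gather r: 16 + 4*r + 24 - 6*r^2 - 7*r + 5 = -6*r^2 - 3*r + 45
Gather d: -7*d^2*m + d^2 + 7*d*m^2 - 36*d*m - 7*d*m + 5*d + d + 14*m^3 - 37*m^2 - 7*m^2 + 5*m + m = d^2*(1 - 7*m) + d*(7*m^2 - 43*m + 6) + 14*m^3 - 44*m^2 + 6*m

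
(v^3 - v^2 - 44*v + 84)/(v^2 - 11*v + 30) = (v^2 + 5*v - 14)/(v - 5)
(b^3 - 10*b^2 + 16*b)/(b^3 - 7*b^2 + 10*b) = (b - 8)/(b - 5)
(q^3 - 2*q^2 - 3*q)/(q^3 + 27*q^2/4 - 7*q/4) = 4*(q^2 - 2*q - 3)/(4*q^2 + 27*q - 7)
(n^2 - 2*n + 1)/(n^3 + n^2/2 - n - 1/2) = 2*(n - 1)/(2*n^2 + 3*n + 1)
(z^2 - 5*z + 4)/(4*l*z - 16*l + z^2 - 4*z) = (z - 1)/(4*l + z)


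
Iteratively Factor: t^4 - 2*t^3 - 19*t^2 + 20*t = (t)*(t^3 - 2*t^2 - 19*t + 20) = t*(t + 4)*(t^2 - 6*t + 5) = t*(t - 5)*(t + 4)*(t - 1)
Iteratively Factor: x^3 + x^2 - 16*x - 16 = (x - 4)*(x^2 + 5*x + 4) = (x - 4)*(x + 4)*(x + 1)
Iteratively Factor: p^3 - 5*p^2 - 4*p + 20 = (p + 2)*(p^2 - 7*p + 10) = (p - 2)*(p + 2)*(p - 5)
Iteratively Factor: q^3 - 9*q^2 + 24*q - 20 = (q - 2)*(q^2 - 7*q + 10) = (q - 5)*(q - 2)*(q - 2)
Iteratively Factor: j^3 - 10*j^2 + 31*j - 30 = (j - 2)*(j^2 - 8*j + 15) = (j - 5)*(j - 2)*(j - 3)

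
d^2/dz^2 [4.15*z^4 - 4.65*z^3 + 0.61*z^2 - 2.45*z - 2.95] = 49.8*z^2 - 27.9*z + 1.22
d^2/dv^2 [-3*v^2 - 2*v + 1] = -6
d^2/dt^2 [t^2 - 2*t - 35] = 2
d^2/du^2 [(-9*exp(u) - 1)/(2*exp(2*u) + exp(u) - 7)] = 2*(-18*exp(4*u) + exp(3*u) - 381*exp(2*u) - 60*exp(u) - 224)*exp(u)/(8*exp(6*u) + 12*exp(5*u) - 78*exp(4*u) - 83*exp(3*u) + 273*exp(2*u) + 147*exp(u) - 343)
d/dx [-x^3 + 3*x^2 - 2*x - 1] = -3*x^2 + 6*x - 2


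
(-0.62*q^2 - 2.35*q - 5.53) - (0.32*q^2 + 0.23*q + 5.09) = -0.94*q^2 - 2.58*q - 10.62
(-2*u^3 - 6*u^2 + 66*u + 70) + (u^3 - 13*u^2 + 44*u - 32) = -u^3 - 19*u^2 + 110*u + 38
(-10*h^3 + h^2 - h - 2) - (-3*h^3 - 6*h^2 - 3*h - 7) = -7*h^3 + 7*h^2 + 2*h + 5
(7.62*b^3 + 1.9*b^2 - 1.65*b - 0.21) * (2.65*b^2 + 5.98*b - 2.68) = 20.193*b^5 + 50.6026*b^4 - 13.4321*b^3 - 15.5155*b^2 + 3.1662*b + 0.5628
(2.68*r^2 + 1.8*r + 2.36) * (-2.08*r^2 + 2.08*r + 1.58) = -5.5744*r^4 + 1.8304*r^3 + 3.0696*r^2 + 7.7528*r + 3.7288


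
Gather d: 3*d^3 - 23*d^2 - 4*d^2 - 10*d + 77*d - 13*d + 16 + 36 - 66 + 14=3*d^3 - 27*d^2 + 54*d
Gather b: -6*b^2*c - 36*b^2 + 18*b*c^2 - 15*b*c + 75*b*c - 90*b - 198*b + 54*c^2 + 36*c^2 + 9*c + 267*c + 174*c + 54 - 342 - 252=b^2*(-6*c - 36) + b*(18*c^2 + 60*c - 288) + 90*c^2 + 450*c - 540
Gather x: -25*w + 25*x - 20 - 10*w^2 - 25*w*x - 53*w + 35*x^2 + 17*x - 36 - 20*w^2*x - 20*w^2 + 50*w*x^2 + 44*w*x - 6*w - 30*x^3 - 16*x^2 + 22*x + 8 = -30*w^2 - 84*w - 30*x^3 + x^2*(50*w + 19) + x*(-20*w^2 + 19*w + 64) - 48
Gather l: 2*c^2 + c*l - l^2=2*c^2 + c*l - l^2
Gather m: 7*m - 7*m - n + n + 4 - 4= 0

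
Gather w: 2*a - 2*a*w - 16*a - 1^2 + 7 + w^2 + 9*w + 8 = -14*a + w^2 + w*(9 - 2*a) + 14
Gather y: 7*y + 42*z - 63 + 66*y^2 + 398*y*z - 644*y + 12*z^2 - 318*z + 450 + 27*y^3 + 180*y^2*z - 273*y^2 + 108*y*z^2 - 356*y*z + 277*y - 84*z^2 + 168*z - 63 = 27*y^3 + y^2*(180*z - 207) + y*(108*z^2 + 42*z - 360) - 72*z^2 - 108*z + 324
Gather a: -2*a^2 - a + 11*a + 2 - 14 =-2*a^2 + 10*a - 12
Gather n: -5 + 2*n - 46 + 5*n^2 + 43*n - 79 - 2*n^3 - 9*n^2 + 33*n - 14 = -2*n^3 - 4*n^2 + 78*n - 144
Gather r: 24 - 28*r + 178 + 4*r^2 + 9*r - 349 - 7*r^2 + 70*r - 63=-3*r^2 + 51*r - 210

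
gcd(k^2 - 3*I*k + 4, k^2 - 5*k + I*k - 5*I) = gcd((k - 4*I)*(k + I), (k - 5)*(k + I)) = k + I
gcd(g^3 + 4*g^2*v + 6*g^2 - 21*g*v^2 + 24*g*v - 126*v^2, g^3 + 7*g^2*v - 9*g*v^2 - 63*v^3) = -g^2 - 4*g*v + 21*v^2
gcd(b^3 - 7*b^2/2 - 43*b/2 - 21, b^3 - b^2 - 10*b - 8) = b + 2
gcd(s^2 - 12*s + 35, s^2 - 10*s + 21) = s - 7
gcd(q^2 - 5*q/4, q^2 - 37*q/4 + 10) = q - 5/4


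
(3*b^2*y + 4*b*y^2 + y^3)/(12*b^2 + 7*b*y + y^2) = y*(b + y)/(4*b + y)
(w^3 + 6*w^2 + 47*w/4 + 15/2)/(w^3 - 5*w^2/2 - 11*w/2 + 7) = (4*w^2 + 16*w + 15)/(2*(2*w^2 - 9*w + 7))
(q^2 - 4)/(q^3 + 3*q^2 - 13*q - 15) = (q^2 - 4)/(q^3 + 3*q^2 - 13*q - 15)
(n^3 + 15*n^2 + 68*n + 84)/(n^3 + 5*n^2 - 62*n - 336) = (n + 2)/(n - 8)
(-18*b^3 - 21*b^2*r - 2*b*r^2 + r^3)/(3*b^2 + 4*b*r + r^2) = -6*b + r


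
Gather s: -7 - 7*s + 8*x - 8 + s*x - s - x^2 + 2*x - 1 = s*(x - 8) - x^2 + 10*x - 16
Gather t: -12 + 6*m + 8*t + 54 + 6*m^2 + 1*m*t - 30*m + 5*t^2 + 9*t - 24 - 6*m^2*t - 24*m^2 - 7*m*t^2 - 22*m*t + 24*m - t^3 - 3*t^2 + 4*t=-18*m^2 - t^3 + t^2*(2 - 7*m) + t*(-6*m^2 - 21*m + 21) + 18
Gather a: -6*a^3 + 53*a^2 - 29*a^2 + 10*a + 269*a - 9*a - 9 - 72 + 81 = -6*a^3 + 24*a^2 + 270*a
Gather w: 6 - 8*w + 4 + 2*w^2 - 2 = 2*w^2 - 8*w + 8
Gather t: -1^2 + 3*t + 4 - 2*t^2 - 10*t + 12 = -2*t^2 - 7*t + 15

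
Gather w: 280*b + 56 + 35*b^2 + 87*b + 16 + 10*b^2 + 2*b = 45*b^2 + 369*b + 72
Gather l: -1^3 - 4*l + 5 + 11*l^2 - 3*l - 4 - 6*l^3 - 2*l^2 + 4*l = -6*l^3 + 9*l^2 - 3*l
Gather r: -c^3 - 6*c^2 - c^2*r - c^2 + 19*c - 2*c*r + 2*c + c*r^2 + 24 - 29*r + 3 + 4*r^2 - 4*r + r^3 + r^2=-c^3 - 7*c^2 + 21*c + r^3 + r^2*(c + 5) + r*(-c^2 - 2*c - 33) + 27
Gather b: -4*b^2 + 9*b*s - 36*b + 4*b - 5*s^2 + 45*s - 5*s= -4*b^2 + b*(9*s - 32) - 5*s^2 + 40*s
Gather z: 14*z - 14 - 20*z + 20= 6 - 6*z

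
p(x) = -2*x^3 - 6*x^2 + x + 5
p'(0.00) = 1.00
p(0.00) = 5.00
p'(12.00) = -1007.00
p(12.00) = -4303.00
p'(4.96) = -206.13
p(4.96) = -381.70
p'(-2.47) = -5.97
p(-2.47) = -3.94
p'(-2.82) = -12.87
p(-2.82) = -0.68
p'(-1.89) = 2.25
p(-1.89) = -4.82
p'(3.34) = -106.01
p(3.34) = -133.11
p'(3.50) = -114.50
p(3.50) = -150.75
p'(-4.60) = -70.76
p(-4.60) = 68.11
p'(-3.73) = -37.72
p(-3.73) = 21.58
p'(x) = -6*x^2 - 12*x + 1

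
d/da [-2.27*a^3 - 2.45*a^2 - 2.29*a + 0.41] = -6.81*a^2 - 4.9*a - 2.29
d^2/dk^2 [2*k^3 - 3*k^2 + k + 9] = 12*k - 6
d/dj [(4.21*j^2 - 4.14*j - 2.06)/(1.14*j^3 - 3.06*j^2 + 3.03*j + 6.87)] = (-4.7994*j^4 + 9.4392*j^3 + 7.1331*j^2 + 45.2382*j - 22.2)/(1.2996*j^6 - 6.9768*j^5 + 16.272*j^4 - 2.88*j^3 - 32.8635*j^2 + 41.6322*j + 47.1969)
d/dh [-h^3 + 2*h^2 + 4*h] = -3*h^2 + 4*h + 4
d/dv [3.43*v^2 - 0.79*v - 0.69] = 6.86*v - 0.79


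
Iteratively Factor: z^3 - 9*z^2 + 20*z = (z - 4)*(z^2 - 5*z) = (z - 5)*(z - 4)*(z)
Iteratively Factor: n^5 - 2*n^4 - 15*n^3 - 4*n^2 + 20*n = (n + 2)*(n^4 - 4*n^3 - 7*n^2 + 10*n) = (n - 1)*(n + 2)*(n^3 - 3*n^2 - 10*n) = n*(n - 1)*(n + 2)*(n^2 - 3*n - 10) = n*(n - 1)*(n + 2)^2*(n - 5)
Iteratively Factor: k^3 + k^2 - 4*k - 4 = (k + 1)*(k^2 - 4) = (k + 1)*(k + 2)*(k - 2)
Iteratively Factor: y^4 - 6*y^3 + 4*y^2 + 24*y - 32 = (y + 2)*(y^3 - 8*y^2 + 20*y - 16) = (y - 2)*(y + 2)*(y^2 - 6*y + 8) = (y - 2)^2*(y + 2)*(y - 4)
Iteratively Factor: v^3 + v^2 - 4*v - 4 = (v - 2)*(v^2 + 3*v + 2) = (v - 2)*(v + 1)*(v + 2)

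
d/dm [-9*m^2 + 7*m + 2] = 7 - 18*m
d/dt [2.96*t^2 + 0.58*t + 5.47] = 5.92*t + 0.58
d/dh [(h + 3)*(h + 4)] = 2*h + 7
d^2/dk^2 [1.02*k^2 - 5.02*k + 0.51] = 2.04000000000000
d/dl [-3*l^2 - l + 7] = -6*l - 1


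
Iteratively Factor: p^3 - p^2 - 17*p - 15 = (p + 3)*(p^2 - 4*p - 5) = (p - 5)*(p + 3)*(p + 1)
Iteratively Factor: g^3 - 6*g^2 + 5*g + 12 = (g + 1)*(g^2 - 7*g + 12) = (g - 3)*(g + 1)*(g - 4)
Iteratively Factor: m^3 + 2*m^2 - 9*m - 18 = (m + 2)*(m^2 - 9) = (m + 2)*(m + 3)*(m - 3)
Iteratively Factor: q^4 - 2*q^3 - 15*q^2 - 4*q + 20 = (q - 5)*(q^3 + 3*q^2 - 4) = (q - 5)*(q - 1)*(q^2 + 4*q + 4) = (q - 5)*(q - 1)*(q + 2)*(q + 2)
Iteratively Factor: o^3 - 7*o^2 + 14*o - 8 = (o - 2)*(o^2 - 5*o + 4) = (o - 2)*(o - 1)*(o - 4)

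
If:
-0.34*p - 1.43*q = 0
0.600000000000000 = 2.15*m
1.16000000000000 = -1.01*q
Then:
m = 0.28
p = 4.83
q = -1.15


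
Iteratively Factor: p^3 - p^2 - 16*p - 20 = (p + 2)*(p^2 - 3*p - 10) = (p - 5)*(p + 2)*(p + 2)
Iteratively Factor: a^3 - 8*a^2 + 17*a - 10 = (a - 5)*(a^2 - 3*a + 2) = (a - 5)*(a - 1)*(a - 2)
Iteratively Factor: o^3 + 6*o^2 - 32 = (o - 2)*(o^2 + 8*o + 16) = (o - 2)*(o + 4)*(o + 4)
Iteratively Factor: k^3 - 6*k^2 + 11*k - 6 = (k - 1)*(k^2 - 5*k + 6) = (k - 3)*(k - 1)*(k - 2)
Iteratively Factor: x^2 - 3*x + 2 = (x - 1)*(x - 2)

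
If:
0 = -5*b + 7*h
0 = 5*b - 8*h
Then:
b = 0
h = 0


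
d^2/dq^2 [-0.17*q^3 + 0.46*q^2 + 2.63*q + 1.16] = 0.92 - 1.02*q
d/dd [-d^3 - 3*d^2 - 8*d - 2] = -3*d^2 - 6*d - 8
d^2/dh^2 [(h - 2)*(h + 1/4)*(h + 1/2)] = 6*h - 5/2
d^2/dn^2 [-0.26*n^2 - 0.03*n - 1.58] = -0.520000000000000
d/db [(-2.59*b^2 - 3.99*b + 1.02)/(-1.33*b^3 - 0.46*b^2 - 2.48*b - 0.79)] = (-3.4447*b^4 - 10.6134*b^3 + 8.6576*b^2 + 5.0306*b + 5.6817)/(1.7689*b^6 + 1.2236*b^5 + 6.8084*b^4 + 4.383*b^3 + 6.8772*b^2 + 3.9184*b + 0.6241)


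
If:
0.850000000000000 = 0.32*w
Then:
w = 2.66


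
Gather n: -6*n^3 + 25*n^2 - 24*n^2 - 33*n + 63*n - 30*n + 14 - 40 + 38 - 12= -6*n^3 + n^2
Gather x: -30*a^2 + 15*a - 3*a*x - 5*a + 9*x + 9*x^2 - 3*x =-30*a^2 + 10*a + 9*x^2 + x*(6 - 3*a)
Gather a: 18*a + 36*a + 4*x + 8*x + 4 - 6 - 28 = 54*a + 12*x - 30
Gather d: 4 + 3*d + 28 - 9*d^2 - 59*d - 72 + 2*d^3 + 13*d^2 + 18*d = 2*d^3 + 4*d^2 - 38*d - 40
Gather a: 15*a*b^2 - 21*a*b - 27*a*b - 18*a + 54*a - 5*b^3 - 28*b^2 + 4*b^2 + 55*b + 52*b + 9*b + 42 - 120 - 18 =a*(15*b^2 - 48*b + 36) - 5*b^3 - 24*b^2 + 116*b - 96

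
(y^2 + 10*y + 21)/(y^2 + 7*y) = (y + 3)/y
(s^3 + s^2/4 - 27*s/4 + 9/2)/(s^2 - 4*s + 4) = (4*s^2 + 9*s - 9)/(4*(s - 2))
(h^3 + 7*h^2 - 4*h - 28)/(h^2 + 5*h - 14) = h + 2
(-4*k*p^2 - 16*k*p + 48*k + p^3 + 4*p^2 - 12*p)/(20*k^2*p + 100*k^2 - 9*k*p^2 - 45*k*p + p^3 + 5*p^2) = (p^2 + 4*p - 12)/(-5*k*p - 25*k + p^2 + 5*p)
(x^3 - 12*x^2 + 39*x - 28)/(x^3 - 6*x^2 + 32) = (x^2 - 8*x + 7)/(x^2 - 2*x - 8)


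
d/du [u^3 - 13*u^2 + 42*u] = 3*u^2 - 26*u + 42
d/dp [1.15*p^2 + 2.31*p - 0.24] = 2.3*p + 2.31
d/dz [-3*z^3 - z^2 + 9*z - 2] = -9*z^2 - 2*z + 9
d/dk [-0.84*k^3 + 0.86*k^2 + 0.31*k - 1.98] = -2.52*k^2 + 1.72*k + 0.31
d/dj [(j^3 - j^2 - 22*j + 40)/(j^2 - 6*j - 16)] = (j^4 - 12*j^3 - 20*j^2 - 48*j + 592)/(j^4 - 12*j^3 + 4*j^2 + 192*j + 256)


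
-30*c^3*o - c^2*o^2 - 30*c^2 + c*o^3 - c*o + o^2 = (-6*c + o)*(5*c + o)*(c*o + 1)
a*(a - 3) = a^2 - 3*a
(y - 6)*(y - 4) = y^2 - 10*y + 24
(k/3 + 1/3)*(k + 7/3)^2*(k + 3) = k^4/3 + 26*k^3/9 + 244*k^2/27 + 322*k/27 + 49/9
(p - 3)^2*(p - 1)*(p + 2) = p^4 - 5*p^3 + p^2 + 21*p - 18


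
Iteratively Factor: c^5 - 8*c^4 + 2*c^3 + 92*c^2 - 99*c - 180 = (c - 3)*(c^4 - 5*c^3 - 13*c^2 + 53*c + 60) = (c - 3)*(c + 1)*(c^3 - 6*c^2 - 7*c + 60) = (c - 4)*(c - 3)*(c + 1)*(c^2 - 2*c - 15) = (c - 5)*(c - 4)*(c - 3)*(c + 1)*(c + 3)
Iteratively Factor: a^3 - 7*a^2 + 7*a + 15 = (a - 3)*(a^2 - 4*a - 5) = (a - 3)*(a + 1)*(a - 5)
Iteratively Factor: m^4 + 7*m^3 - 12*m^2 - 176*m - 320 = (m + 4)*(m^3 + 3*m^2 - 24*m - 80) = (m + 4)^2*(m^2 - m - 20) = (m - 5)*(m + 4)^2*(m + 4)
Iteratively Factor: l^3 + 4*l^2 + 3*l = (l + 3)*(l^2 + l) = (l + 1)*(l + 3)*(l)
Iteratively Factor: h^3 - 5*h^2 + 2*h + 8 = (h - 4)*(h^2 - h - 2) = (h - 4)*(h + 1)*(h - 2)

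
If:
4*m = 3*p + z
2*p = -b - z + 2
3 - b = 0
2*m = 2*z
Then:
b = 3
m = -1/3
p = -1/3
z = -1/3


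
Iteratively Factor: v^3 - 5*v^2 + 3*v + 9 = (v + 1)*(v^2 - 6*v + 9) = (v - 3)*(v + 1)*(v - 3)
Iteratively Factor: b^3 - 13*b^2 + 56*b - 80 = (b - 5)*(b^2 - 8*b + 16) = (b - 5)*(b - 4)*(b - 4)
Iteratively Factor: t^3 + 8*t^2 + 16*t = (t + 4)*(t^2 + 4*t) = t*(t + 4)*(t + 4)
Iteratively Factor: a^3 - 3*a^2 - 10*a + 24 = (a - 4)*(a^2 + a - 6) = (a - 4)*(a - 2)*(a + 3)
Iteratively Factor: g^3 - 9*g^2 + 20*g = (g - 5)*(g^2 - 4*g) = (g - 5)*(g - 4)*(g)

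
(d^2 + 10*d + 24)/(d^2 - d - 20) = (d + 6)/(d - 5)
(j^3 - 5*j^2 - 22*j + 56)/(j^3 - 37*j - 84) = (j - 2)/(j + 3)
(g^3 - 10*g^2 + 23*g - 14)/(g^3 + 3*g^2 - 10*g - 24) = (g^3 - 10*g^2 + 23*g - 14)/(g^3 + 3*g^2 - 10*g - 24)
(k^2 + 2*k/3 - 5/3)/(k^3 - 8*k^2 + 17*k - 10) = (k + 5/3)/(k^2 - 7*k + 10)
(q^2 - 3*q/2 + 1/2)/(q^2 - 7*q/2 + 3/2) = (q - 1)/(q - 3)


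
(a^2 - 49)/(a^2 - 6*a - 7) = (a + 7)/(a + 1)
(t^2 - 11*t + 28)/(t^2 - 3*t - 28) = (t - 4)/(t + 4)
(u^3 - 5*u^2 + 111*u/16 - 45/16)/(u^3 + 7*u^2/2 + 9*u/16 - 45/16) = (4*u^2 - 17*u + 15)/(4*u^2 + 17*u + 15)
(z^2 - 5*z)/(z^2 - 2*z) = (z - 5)/(z - 2)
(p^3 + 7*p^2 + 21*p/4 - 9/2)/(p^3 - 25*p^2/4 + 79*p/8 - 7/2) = 2*(2*p^2 + 15*p + 18)/(4*p^2 - 23*p + 28)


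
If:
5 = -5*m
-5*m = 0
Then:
No Solution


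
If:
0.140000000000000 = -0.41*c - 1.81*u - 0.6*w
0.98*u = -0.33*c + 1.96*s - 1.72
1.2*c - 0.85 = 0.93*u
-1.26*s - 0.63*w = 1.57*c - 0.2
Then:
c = 6.67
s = 5.85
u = 7.70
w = -28.01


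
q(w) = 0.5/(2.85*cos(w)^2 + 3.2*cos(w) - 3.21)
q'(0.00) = 0.00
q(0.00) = 0.18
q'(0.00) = 0.00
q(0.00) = 0.18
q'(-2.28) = 0.01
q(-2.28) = -0.12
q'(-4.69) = 0.14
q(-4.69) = -0.15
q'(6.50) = 0.14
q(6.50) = 0.19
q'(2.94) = -0.02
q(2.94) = -0.14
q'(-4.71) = 0.15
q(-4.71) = -0.16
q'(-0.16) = -0.09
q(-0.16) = 0.18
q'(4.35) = -0.03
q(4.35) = -0.13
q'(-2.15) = -0.00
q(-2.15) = -0.12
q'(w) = 0.5*(5.7*sin(w)*cos(w) + 3.2*sin(w))/(2.85*cos(w)^2 + 3.2*cos(w) - 3.21)^2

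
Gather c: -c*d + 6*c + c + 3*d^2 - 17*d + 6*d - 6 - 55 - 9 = c*(7 - d) + 3*d^2 - 11*d - 70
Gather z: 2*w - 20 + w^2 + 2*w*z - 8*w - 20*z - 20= w^2 - 6*w + z*(2*w - 20) - 40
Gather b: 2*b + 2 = 2*b + 2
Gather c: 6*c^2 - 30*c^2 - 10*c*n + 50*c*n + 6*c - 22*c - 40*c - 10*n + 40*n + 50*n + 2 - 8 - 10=-24*c^2 + c*(40*n - 56) + 80*n - 16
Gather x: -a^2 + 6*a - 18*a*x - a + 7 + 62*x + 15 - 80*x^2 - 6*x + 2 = -a^2 + 5*a - 80*x^2 + x*(56 - 18*a) + 24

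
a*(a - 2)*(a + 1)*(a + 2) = a^4 + a^3 - 4*a^2 - 4*a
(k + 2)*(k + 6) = k^2 + 8*k + 12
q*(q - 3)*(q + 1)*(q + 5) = q^4 + 3*q^3 - 13*q^2 - 15*q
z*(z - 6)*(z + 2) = z^3 - 4*z^2 - 12*z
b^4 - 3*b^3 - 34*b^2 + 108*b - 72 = (b - 6)*(b - 2)*(b - 1)*(b + 6)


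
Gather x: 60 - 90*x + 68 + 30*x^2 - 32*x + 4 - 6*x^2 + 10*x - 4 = 24*x^2 - 112*x + 128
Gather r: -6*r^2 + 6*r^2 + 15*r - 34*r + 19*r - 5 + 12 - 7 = 0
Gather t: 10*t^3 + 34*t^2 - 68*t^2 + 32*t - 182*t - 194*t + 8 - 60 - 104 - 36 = 10*t^3 - 34*t^2 - 344*t - 192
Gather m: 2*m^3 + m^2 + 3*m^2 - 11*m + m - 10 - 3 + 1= 2*m^3 + 4*m^2 - 10*m - 12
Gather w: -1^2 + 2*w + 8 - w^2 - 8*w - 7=-w^2 - 6*w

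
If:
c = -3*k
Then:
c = -3*k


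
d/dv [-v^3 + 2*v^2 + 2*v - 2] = -3*v^2 + 4*v + 2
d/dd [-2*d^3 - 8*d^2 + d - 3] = -6*d^2 - 16*d + 1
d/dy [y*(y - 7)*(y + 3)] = 3*y^2 - 8*y - 21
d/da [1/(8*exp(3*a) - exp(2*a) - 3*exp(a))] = (-24*exp(2*a) + 2*exp(a) + 3)*exp(-a)/(-8*exp(2*a) + exp(a) + 3)^2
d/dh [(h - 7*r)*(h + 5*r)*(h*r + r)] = r*(3*h^2 - 4*h*r + 2*h - 35*r^2 - 2*r)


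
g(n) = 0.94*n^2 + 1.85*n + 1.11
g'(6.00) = 13.13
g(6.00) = 46.05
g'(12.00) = 24.41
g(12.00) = 158.67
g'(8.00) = 16.89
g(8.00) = 76.07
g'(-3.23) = -4.22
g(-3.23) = 4.94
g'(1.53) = 4.73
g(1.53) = 6.14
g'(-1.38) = -0.74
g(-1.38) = 0.35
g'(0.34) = 2.49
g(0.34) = 1.85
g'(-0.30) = 1.29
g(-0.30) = 0.64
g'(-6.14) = -9.69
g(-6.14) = 25.19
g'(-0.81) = 0.33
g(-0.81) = 0.23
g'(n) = 1.88*n + 1.85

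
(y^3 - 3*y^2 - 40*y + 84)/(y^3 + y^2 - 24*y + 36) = (y - 7)/(y - 3)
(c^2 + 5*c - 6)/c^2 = 1 + 5/c - 6/c^2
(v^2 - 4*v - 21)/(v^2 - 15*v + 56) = (v + 3)/(v - 8)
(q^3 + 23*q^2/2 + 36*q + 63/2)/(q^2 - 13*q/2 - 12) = (q^2 + 10*q + 21)/(q - 8)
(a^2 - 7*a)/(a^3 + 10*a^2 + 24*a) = (a - 7)/(a^2 + 10*a + 24)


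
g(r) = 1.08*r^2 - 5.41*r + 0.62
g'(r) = 2.16*r - 5.41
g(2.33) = -6.12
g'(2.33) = -0.38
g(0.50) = -1.82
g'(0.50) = -4.33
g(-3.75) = 36.10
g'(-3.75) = -13.51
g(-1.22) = 8.83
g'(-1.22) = -8.05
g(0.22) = -0.52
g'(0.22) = -4.93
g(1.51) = -5.09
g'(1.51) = -2.15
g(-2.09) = 16.64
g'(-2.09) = -9.92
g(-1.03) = 7.34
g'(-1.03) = -7.63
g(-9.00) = 136.79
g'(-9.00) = -24.85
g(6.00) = 7.04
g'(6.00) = 7.55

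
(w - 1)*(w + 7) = w^2 + 6*w - 7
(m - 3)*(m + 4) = m^2 + m - 12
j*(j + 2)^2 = j^3 + 4*j^2 + 4*j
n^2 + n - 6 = (n - 2)*(n + 3)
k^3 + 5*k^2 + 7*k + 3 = (k + 1)^2*(k + 3)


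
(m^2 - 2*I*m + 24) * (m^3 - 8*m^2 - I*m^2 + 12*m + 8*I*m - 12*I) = m^5 - 8*m^4 - 3*I*m^4 + 34*m^3 + 24*I*m^3 - 176*m^2 - 60*I*m^2 + 264*m + 192*I*m - 288*I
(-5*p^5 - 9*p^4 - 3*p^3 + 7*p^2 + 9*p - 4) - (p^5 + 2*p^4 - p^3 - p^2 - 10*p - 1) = -6*p^5 - 11*p^4 - 2*p^3 + 8*p^2 + 19*p - 3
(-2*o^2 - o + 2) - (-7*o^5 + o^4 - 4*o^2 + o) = 7*o^5 - o^4 + 2*o^2 - 2*o + 2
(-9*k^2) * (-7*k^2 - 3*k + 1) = 63*k^4 + 27*k^3 - 9*k^2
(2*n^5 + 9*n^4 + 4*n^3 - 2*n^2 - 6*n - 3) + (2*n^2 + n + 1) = 2*n^5 + 9*n^4 + 4*n^3 - 5*n - 2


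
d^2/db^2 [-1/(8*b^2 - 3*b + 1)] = 2*(64*b^2 - 24*b - (16*b - 3)^2 + 8)/(8*b^2 - 3*b + 1)^3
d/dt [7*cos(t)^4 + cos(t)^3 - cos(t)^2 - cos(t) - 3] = (-28*cos(t)^3 - 3*cos(t)^2 + 2*cos(t) + 1)*sin(t)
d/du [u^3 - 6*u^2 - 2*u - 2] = 3*u^2 - 12*u - 2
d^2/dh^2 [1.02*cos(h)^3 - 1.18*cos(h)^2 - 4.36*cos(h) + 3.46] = -9.18*cos(h)^3 + 4.72*cos(h)^2 + 10.48*cos(h) - 2.36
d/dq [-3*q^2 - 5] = -6*q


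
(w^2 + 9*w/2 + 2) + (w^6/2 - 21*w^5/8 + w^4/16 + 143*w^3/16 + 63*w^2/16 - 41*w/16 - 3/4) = w^6/2 - 21*w^5/8 + w^4/16 + 143*w^3/16 + 79*w^2/16 + 31*w/16 + 5/4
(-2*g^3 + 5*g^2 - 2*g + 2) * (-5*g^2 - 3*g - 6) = 10*g^5 - 19*g^4 + 7*g^3 - 34*g^2 + 6*g - 12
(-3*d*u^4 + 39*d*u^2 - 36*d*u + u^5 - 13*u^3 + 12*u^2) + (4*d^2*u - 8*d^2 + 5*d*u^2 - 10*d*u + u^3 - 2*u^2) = 4*d^2*u - 8*d^2 - 3*d*u^4 + 44*d*u^2 - 46*d*u + u^5 - 12*u^3 + 10*u^2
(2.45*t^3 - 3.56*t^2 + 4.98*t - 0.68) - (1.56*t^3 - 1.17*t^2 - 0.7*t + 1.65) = 0.89*t^3 - 2.39*t^2 + 5.68*t - 2.33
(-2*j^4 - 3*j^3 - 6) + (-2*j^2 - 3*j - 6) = -2*j^4 - 3*j^3 - 2*j^2 - 3*j - 12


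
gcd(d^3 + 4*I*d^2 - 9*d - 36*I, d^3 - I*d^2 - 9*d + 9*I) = d^2 - 9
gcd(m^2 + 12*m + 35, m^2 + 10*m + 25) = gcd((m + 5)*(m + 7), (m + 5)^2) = m + 5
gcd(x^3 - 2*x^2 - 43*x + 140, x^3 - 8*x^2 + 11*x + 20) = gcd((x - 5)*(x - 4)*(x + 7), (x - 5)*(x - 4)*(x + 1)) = x^2 - 9*x + 20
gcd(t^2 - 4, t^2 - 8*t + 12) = t - 2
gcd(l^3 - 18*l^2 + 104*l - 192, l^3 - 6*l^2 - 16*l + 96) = l^2 - 10*l + 24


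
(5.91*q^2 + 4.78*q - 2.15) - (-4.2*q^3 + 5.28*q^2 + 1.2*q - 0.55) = 4.2*q^3 + 0.63*q^2 + 3.58*q - 1.6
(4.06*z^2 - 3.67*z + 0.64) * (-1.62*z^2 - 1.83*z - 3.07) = -6.5772*z^4 - 1.4844*z^3 - 6.7849*z^2 + 10.0957*z - 1.9648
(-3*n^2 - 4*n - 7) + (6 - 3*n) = -3*n^2 - 7*n - 1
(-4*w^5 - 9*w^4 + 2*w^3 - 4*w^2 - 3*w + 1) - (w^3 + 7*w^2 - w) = -4*w^5 - 9*w^4 + w^3 - 11*w^2 - 2*w + 1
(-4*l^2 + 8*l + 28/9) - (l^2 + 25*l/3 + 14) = -5*l^2 - l/3 - 98/9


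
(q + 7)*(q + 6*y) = q^2 + 6*q*y + 7*q + 42*y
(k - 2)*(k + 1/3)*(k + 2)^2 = k^4 + 7*k^3/3 - 10*k^2/3 - 28*k/3 - 8/3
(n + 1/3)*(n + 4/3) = n^2 + 5*n/3 + 4/9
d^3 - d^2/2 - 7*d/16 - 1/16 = (d - 1)*(d + 1/4)^2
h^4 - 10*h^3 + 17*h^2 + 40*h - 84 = (h - 7)*(h - 3)*(h - 2)*(h + 2)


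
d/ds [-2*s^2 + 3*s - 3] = 3 - 4*s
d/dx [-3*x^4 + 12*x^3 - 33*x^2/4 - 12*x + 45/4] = -12*x^3 + 36*x^2 - 33*x/2 - 12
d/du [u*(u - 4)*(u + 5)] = 3*u^2 + 2*u - 20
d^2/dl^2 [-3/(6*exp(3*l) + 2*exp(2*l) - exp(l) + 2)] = 3*(-2*(18*exp(2*l) + 4*exp(l) - 1)^2*exp(l) + (54*exp(2*l) + 8*exp(l) - 1)*(6*exp(3*l) + 2*exp(2*l) - exp(l) + 2))*exp(l)/(6*exp(3*l) + 2*exp(2*l) - exp(l) + 2)^3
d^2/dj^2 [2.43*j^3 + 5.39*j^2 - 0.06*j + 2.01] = 14.58*j + 10.78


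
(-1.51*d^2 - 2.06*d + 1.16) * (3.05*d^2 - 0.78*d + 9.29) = -4.6055*d^4 - 5.1052*d^3 - 8.8831*d^2 - 20.0422*d + 10.7764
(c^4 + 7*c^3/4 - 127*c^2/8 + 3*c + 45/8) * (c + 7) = c^5 + 35*c^4/4 - 29*c^3/8 - 865*c^2/8 + 213*c/8 + 315/8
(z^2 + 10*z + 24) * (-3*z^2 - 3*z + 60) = -3*z^4 - 33*z^3 - 42*z^2 + 528*z + 1440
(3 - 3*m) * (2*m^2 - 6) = -6*m^3 + 6*m^2 + 18*m - 18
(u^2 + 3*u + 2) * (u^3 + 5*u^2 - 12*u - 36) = u^5 + 8*u^4 + 5*u^3 - 62*u^2 - 132*u - 72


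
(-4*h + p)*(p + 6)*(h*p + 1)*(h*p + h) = -4*h^3*p^3 - 28*h^3*p^2 - 24*h^3*p + h^2*p^4 + 7*h^2*p^3 + 2*h^2*p^2 - 28*h^2*p - 24*h^2 + h*p^3 + 7*h*p^2 + 6*h*p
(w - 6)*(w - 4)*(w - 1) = w^3 - 11*w^2 + 34*w - 24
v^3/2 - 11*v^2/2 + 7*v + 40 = (v/2 + 1)*(v - 8)*(v - 5)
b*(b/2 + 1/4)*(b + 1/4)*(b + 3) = b^4/2 + 15*b^3/8 + 19*b^2/16 + 3*b/16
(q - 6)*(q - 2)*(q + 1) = q^3 - 7*q^2 + 4*q + 12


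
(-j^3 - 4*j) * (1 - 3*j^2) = 3*j^5 + 11*j^3 - 4*j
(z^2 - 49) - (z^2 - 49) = 0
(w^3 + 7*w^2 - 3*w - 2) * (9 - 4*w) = -4*w^4 - 19*w^3 + 75*w^2 - 19*w - 18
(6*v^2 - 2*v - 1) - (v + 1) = 6*v^2 - 3*v - 2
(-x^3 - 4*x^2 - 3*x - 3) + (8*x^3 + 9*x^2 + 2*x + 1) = 7*x^3 + 5*x^2 - x - 2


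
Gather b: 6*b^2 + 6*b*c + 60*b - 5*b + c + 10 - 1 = 6*b^2 + b*(6*c + 55) + c + 9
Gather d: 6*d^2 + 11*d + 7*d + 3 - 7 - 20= 6*d^2 + 18*d - 24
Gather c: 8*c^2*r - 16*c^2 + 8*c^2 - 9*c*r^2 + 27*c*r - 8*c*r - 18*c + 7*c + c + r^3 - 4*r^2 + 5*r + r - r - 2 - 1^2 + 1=c^2*(8*r - 8) + c*(-9*r^2 + 19*r - 10) + r^3 - 4*r^2 + 5*r - 2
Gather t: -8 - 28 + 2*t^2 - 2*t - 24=2*t^2 - 2*t - 60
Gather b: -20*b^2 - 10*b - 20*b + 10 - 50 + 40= -20*b^2 - 30*b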